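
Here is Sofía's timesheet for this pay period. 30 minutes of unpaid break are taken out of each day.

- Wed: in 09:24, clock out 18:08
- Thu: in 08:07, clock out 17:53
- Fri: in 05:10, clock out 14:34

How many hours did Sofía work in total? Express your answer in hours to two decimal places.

Wed: 09:24–18:08 = 8 h 44 min; less 30 min break → 8 h 14 min
Thu: 08:07–17:53 = 9 h 46 min; less 30 min break → 9 h 16 min
Fri: 05:10–14:34 = 9 h 24 min; less 30 min break → 8 h 54 min
Total: 8 h 14 min + 9 h 16 min + 8 h 54 min = 26 h 24 min.

26.40 hours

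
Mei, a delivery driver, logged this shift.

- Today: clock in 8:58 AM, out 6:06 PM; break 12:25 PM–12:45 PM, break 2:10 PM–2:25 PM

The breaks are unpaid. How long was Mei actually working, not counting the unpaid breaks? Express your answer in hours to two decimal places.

8.55 hours

Today: 8:58 AM–6:06 PM = 9 h 8 min; less 35 min break → 8 h 33 min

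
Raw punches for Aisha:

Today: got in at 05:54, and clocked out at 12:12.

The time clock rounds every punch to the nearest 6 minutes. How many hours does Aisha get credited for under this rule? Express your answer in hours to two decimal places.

6.30 hours

Today: in 05:54→05:54, out 12:12→12:12; 6 h 18 min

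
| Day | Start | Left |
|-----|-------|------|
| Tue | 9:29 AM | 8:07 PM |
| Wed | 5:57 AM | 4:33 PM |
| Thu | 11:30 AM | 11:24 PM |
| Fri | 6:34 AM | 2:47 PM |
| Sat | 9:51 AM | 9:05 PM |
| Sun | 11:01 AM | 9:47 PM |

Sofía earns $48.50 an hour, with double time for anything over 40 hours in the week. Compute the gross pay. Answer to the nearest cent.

Tue: 9:29 AM–8:07 PM = 10 h 38 min
Wed: 5:57 AM–4:33 PM = 10 h 36 min
Thu: 11:30 AM–11:24 PM = 11 h 54 min
Fri: 6:34 AM–2:47 PM = 8 h 13 min
Sat: 9:51 AM–9:05 PM = 11 h 14 min
Sun: 11:01 AM–9:47 PM = 10 h 46 min
Total worked: 63 h 21 min = 3801 min.
Regular 40 h 0 min = 2400 min at $48.50/h; overtime 23 h 21 min = 1401 min at $97.00/h.
Pay = (2400 × $48.50 + 1401 × $97.00) ÷ 60 = $4204.95.

$4204.95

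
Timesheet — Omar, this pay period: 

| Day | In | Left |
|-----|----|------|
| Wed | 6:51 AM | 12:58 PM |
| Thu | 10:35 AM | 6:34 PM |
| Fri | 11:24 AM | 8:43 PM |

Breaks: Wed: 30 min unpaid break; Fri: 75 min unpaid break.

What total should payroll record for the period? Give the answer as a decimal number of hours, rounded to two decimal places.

21.67 hours

Wed: 6:51 AM–12:58 PM = 6 h 7 min; less 30 min break → 5 h 37 min
Thu: 10:35 AM–6:34 PM = 7 h 59 min
Fri: 11:24 AM–8:43 PM = 9 h 19 min; less 75 min break → 8 h 4 min
Total: 5 h 37 min + 7 h 59 min + 8 h 4 min = 21 h 40 min.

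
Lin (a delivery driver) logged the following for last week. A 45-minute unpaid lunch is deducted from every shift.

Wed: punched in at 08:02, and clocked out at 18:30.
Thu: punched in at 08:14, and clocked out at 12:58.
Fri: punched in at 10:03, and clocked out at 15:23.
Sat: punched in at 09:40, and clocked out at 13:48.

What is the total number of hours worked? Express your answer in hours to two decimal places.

21.67 hours

Wed: 08:02–18:30 = 10 h 28 min; less 45 min break → 9 h 43 min
Thu: 08:14–12:58 = 4 h 44 min; less 45 min break → 3 h 59 min
Fri: 10:03–15:23 = 5 h 20 min; less 45 min break → 4 h 35 min
Sat: 09:40–13:48 = 4 h 8 min; less 45 min break → 3 h 23 min
Total: 9 h 43 min + 3 h 59 min + 4 h 35 min + 3 h 23 min = 21 h 40 min.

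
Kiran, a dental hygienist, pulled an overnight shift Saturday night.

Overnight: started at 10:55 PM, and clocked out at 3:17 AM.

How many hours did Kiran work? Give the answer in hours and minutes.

4 h 22 min

Overnight: 10:55 PM → midnight = 1 h 5 min; midnight → 3:17 AM = 3 h 17 min; span 4 h 22 min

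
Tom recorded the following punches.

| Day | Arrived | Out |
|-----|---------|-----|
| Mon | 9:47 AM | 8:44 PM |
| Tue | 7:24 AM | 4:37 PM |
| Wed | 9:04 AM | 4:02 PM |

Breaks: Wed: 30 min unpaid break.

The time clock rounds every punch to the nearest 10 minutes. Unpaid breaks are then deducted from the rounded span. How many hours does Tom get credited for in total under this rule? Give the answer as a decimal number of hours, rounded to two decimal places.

Mon: in 9:47 AM→9:50 AM, out 8:44 PM→8:40 PM; 10 h 50 min
Tue: in 7:24 AM→7:20 AM, out 4:37 PM→4:40 PM; 9 h 20 min
Wed: in 9:04 AM→9:00 AM, out 4:02 PM→4:00 PM; 7 h 0 min − 30 min = 6 h 30 min
Total credited: 26 h 40 min.

26.67 hours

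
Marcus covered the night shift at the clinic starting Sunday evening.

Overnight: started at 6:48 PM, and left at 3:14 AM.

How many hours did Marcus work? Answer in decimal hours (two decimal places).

8.43 hours

Overnight: 6:48 PM → midnight = 5 h 12 min; midnight → 3:14 AM = 3 h 14 min; span 8 h 26 min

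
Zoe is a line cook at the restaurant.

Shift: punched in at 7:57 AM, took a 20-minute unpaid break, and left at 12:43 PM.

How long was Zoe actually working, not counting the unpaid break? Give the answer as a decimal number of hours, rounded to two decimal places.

Shift: 7:57 AM–12:43 PM = 4 h 46 min; less 20 min break → 4 h 26 min

4.43 hours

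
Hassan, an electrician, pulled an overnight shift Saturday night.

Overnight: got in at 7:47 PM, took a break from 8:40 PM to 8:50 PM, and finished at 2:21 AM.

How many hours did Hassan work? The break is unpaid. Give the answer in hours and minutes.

Overnight: 7:47 PM → midnight = 4 h 13 min; midnight → 2:21 AM = 2 h 21 min; span 6 h 34 min; less 10 min break → 6 h 24 min

6 h 24 min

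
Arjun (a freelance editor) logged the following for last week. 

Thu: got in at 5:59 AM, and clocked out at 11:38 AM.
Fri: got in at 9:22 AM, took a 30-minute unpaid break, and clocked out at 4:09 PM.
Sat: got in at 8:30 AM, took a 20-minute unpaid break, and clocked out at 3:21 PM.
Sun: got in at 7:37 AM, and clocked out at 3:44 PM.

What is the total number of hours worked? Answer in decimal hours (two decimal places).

26.57 hours

Thu: 5:59 AM–11:38 AM = 5 h 39 min
Fri: 9:22 AM–4:09 PM = 6 h 47 min; less 30 min break → 6 h 17 min
Sat: 8:30 AM–3:21 PM = 6 h 51 min; less 20 min break → 6 h 31 min
Sun: 7:37 AM–3:44 PM = 8 h 7 min
Total: 5 h 39 min + 6 h 17 min + 6 h 31 min + 8 h 7 min = 26 h 34 min.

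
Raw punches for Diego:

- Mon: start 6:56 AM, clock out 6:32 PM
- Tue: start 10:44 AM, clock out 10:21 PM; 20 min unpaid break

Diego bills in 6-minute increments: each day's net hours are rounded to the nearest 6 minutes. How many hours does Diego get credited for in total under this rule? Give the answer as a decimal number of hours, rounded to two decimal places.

22.90 hours

Mon: 6:56 AM–6:32 PM = 11 h 36 min → rounds to 11 h 36 min
Tue: 10:44 AM–10:21 PM = 11 h 37 min − 20 min = 11 h 17 min → rounds to 11 h 18 min
Total credited: 22 h 54 min.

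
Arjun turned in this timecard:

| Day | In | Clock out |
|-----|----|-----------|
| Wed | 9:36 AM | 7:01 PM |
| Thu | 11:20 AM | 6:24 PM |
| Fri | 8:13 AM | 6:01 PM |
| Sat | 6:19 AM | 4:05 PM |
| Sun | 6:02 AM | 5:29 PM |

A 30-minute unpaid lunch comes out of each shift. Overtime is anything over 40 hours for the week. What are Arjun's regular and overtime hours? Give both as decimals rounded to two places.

Regular 40.00 hours, overtime 5.00 hours

Wed: 9:36 AM–7:01 PM = 9 h 25 min; less 30 min break → 8 h 55 min
Thu: 11:20 AM–6:24 PM = 7 h 4 min; less 30 min break → 6 h 34 min
Fri: 8:13 AM–6:01 PM = 9 h 48 min; less 30 min break → 9 h 18 min
Sat: 6:19 AM–4:05 PM = 9 h 46 min; less 30 min break → 9 h 16 min
Sun: 6:02 AM–5:29 PM = 11 h 27 min; less 30 min break → 10 h 57 min
Total worked: 45 h 0 min = 45.00 h.
Threshold 40 h → overtime 5 h 0 min, regular 40 h 0 min.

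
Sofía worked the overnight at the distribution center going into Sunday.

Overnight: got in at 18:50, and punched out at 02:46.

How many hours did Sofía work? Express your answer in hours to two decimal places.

7.93 hours

Overnight: 18:50 → midnight = 5 h 10 min; midnight → 02:46 = 2 h 46 min; span 7 h 56 min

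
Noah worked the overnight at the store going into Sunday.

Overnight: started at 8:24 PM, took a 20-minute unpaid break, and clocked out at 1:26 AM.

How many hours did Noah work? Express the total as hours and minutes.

Overnight: 8:24 PM → midnight = 3 h 36 min; midnight → 1:26 AM = 1 h 26 min; span 5 h 2 min; less 20 min break → 4 h 42 min

4 h 42 min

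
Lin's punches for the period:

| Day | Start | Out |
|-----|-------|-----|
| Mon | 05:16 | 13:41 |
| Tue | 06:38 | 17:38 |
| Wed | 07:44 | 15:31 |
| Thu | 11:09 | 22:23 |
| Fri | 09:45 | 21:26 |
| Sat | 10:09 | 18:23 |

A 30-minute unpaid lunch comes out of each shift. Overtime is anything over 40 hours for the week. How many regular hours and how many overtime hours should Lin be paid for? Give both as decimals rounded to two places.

Mon: 05:16–13:41 = 8 h 25 min; less 30 min break → 7 h 55 min
Tue: 06:38–17:38 = 11 h 0 min; less 30 min break → 10 h 30 min
Wed: 07:44–15:31 = 7 h 47 min; less 30 min break → 7 h 17 min
Thu: 11:09–22:23 = 11 h 14 min; less 30 min break → 10 h 44 min
Fri: 09:45–21:26 = 11 h 41 min; less 30 min break → 11 h 11 min
Sat: 10:09–18:23 = 8 h 14 min; less 30 min break → 7 h 44 min
Total worked: 55 h 21 min = 55.35 h.
Threshold 40 h → overtime 15 h 21 min, regular 40 h 0 min.

Regular 40.00 hours, overtime 15.35 hours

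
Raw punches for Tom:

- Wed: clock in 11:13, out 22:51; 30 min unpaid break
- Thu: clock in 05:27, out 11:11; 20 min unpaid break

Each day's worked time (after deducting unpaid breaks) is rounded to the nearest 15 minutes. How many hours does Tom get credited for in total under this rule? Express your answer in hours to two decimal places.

Wed: 11:13–22:51 = 11 h 38 min − 30 min = 11 h 8 min → rounds to 11 h 15 min
Thu: 05:27–11:11 = 5 h 44 min − 20 min = 5 h 24 min → rounds to 5 h 30 min
Total credited: 16 h 45 min.

16.75 hours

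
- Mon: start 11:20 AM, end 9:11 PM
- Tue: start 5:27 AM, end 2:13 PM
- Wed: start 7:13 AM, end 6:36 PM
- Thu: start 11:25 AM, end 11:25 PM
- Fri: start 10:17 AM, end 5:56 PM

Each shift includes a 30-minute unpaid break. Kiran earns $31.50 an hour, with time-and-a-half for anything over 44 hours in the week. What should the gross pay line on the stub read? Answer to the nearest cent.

$1534.84

Mon: 11:20 AM–9:11 PM = 9 h 51 min; less 30 min break → 9 h 21 min
Tue: 5:27 AM–2:13 PM = 8 h 46 min; less 30 min break → 8 h 16 min
Wed: 7:13 AM–6:36 PM = 11 h 23 min; less 30 min break → 10 h 53 min
Thu: 11:25 AM–11:25 PM = 12 h 0 min; less 30 min break → 11 h 30 min
Fri: 10:17 AM–5:56 PM = 7 h 39 min; less 30 min break → 7 h 9 min
Total worked: 47 h 9 min = 2829 min.
Regular 44 h 0 min = 2640 min at $31.50/h; overtime 3 h 9 min = 189 min at $47.25/h.
Pay = (2640 × $31.50 + 189 × $47.25) ÷ 60 = $1534.84.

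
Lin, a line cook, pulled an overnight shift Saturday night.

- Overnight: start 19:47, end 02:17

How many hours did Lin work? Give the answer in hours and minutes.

6 h 30 min

Overnight: 19:47 → midnight = 4 h 13 min; midnight → 02:17 = 2 h 17 min; span 6 h 30 min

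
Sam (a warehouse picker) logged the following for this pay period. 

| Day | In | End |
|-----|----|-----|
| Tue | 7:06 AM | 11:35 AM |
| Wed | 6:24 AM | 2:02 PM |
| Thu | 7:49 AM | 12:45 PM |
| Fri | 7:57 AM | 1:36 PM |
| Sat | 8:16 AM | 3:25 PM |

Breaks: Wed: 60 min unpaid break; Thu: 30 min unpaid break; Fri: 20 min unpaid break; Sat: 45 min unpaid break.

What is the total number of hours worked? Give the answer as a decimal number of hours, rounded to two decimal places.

Tue: 7:06 AM–11:35 AM = 4 h 29 min
Wed: 6:24 AM–2:02 PM = 7 h 38 min; less 60 min break → 6 h 38 min
Thu: 7:49 AM–12:45 PM = 4 h 56 min; less 30 min break → 4 h 26 min
Fri: 7:57 AM–1:36 PM = 5 h 39 min; less 20 min break → 5 h 19 min
Sat: 8:16 AM–3:25 PM = 7 h 9 min; less 45 min break → 6 h 24 min
Total: 4 h 29 min + 6 h 38 min + 4 h 26 min + 5 h 19 min + 6 h 24 min = 27 h 16 min.

27.27 hours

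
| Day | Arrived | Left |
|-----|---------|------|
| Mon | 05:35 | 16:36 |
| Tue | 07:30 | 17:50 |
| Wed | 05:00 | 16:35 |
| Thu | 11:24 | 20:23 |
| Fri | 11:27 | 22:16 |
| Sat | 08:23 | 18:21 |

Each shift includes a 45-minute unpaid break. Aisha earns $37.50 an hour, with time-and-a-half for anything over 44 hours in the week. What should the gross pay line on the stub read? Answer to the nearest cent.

Mon: 05:35–16:36 = 11 h 1 min; less 45 min break → 10 h 16 min
Tue: 07:30–17:50 = 10 h 20 min; less 45 min break → 9 h 35 min
Wed: 05:00–16:35 = 11 h 35 min; less 45 min break → 10 h 50 min
Thu: 11:24–20:23 = 8 h 59 min; less 45 min break → 8 h 14 min
Fri: 11:27–22:16 = 10 h 49 min; less 45 min break → 10 h 4 min
Sat: 08:23–18:21 = 9 h 58 min; less 45 min break → 9 h 13 min
Total worked: 58 h 12 min = 3492 min.
Regular 44 h 0 min = 2640 min at $37.50/h; overtime 14 h 12 min = 852 min at $56.25/h.
Pay = (2640 × $37.50 + 852 × $56.25) ÷ 60 = $2448.75.

$2448.75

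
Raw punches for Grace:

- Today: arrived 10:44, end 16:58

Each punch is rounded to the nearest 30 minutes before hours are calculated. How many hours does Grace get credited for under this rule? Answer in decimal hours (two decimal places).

6.50 hours

Today: in 10:44→10:30, out 16:58→17:00; 6 h 30 min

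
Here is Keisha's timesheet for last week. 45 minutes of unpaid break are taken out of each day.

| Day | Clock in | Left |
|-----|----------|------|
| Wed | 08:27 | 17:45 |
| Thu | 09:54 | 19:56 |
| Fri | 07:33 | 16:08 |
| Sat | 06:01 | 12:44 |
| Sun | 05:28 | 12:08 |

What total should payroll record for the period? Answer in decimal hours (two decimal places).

37.55 hours

Wed: 08:27–17:45 = 9 h 18 min; less 45 min break → 8 h 33 min
Thu: 09:54–19:56 = 10 h 2 min; less 45 min break → 9 h 17 min
Fri: 07:33–16:08 = 8 h 35 min; less 45 min break → 7 h 50 min
Sat: 06:01–12:44 = 6 h 43 min; less 45 min break → 5 h 58 min
Sun: 05:28–12:08 = 6 h 40 min; less 45 min break → 5 h 55 min
Total: 8 h 33 min + 9 h 17 min + 7 h 50 min + 5 h 58 min + 5 h 55 min = 37 h 33 min.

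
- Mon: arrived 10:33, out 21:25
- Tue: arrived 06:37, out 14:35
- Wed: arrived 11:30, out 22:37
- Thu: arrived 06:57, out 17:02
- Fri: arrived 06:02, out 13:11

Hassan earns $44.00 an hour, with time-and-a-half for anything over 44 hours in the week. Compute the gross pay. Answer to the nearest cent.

Mon: 10:33–21:25 = 10 h 52 min
Tue: 06:37–14:35 = 7 h 58 min
Wed: 11:30–22:37 = 11 h 7 min
Thu: 06:57–17:02 = 10 h 5 min
Fri: 06:02–13:11 = 7 h 9 min
Total worked: 47 h 11 min = 2831 min.
Regular 44 h 0 min = 2640 min at $44.00/h; overtime 3 h 11 min = 191 min at $66.00/h.
Pay = (2640 × $44.00 + 191 × $66.00) ÷ 60 = $2146.10.

$2146.10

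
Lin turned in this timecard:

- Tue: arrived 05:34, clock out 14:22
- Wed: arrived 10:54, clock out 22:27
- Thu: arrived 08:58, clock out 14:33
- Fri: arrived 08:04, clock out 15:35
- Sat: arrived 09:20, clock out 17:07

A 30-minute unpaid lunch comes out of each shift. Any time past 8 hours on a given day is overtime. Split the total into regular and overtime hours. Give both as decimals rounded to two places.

Tue: 05:34–14:22 = 8 h 48 min; less 30 min break → 8 h 18 min
Wed: 10:54–22:27 = 11 h 33 min; less 30 min break → 11 h 3 min
Thu: 08:58–14:33 = 5 h 35 min; less 30 min break → 5 h 5 min
Fri: 08:04–15:35 = 7 h 31 min; less 30 min break → 7 h 1 min
Sat: 09:20–17:07 = 7 h 47 min; less 30 min break → 7 h 17 min
Tue reg 8 h 0 min / OT 0 h 18 min; Wed reg 8 h 0 min / OT 3 h 3 min; Thu reg 5 h 5 min / OT 0 h 0 min; Fri reg 7 h 1 min / OT 0 h 0 min; Sat reg 7 h 17 min / OT 0 h 0 min.
Totals: regular 35 h 23 min, overtime 3 h 21 min.

Regular 35.38 hours, overtime 3.35 hours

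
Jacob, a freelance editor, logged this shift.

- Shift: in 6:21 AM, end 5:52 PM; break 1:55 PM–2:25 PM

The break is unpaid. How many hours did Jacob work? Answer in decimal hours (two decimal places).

Shift: 6:21 AM–5:52 PM = 11 h 31 min; less 30 min break → 11 h 1 min

11.02 hours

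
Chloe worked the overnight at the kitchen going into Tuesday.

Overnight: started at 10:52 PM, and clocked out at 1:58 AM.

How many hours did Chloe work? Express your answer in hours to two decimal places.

Overnight: 10:52 PM → midnight = 1 h 8 min; midnight → 1:58 AM = 1 h 58 min; span 3 h 6 min

3.10 hours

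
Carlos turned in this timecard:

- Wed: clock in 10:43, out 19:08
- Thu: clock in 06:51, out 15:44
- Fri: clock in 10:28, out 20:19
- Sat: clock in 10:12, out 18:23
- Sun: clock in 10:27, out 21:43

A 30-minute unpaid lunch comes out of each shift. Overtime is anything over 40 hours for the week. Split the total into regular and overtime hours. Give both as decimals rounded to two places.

Wed: 10:43–19:08 = 8 h 25 min; less 30 min break → 7 h 55 min
Thu: 06:51–15:44 = 8 h 53 min; less 30 min break → 8 h 23 min
Fri: 10:28–20:19 = 9 h 51 min; less 30 min break → 9 h 21 min
Sat: 10:12–18:23 = 8 h 11 min; less 30 min break → 7 h 41 min
Sun: 10:27–21:43 = 11 h 16 min; less 30 min break → 10 h 46 min
Total worked: 44 h 6 min = 44.10 h.
Threshold 40 h → overtime 4 h 6 min, regular 40 h 0 min.

Regular 40.00 hours, overtime 4.10 hours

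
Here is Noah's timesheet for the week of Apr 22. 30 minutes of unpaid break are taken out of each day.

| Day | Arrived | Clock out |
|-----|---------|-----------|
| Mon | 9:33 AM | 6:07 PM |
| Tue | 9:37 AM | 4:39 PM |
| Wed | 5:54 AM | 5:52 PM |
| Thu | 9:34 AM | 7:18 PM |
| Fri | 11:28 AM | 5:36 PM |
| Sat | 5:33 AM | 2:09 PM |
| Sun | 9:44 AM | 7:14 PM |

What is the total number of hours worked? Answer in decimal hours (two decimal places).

58.03 hours

Mon: 9:33 AM–6:07 PM = 8 h 34 min; less 30 min break → 8 h 4 min
Tue: 9:37 AM–4:39 PM = 7 h 2 min; less 30 min break → 6 h 32 min
Wed: 5:54 AM–5:52 PM = 11 h 58 min; less 30 min break → 11 h 28 min
Thu: 9:34 AM–7:18 PM = 9 h 44 min; less 30 min break → 9 h 14 min
Fri: 11:28 AM–5:36 PM = 6 h 8 min; less 30 min break → 5 h 38 min
Sat: 5:33 AM–2:09 PM = 8 h 36 min; less 30 min break → 8 h 6 min
Sun: 9:44 AM–7:14 PM = 9 h 30 min; less 30 min break → 9 h 0 min
Total: 8 h 4 min + 6 h 32 min + 11 h 28 min + 9 h 14 min + 5 h 38 min + 8 h 6 min + 9 h 0 min = 58 h 2 min.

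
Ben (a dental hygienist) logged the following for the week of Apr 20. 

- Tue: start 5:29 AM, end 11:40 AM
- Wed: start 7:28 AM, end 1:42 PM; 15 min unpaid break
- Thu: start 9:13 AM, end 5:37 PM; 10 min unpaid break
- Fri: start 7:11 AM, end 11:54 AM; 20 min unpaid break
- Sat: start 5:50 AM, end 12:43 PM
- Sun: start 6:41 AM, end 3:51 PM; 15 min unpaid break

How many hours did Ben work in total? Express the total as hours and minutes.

40 h 35 min

Tue: 5:29 AM–11:40 AM = 6 h 11 min
Wed: 7:28 AM–1:42 PM = 6 h 14 min; less 15 min break → 5 h 59 min
Thu: 9:13 AM–5:37 PM = 8 h 24 min; less 10 min break → 8 h 14 min
Fri: 7:11 AM–11:54 AM = 4 h 43 min; less 20 min break → 4 h 23 min
Sat: 5:50 AM–12:43 PM = 6 h 53 min
Sun: 6:41 AM–3:51 PM = 9 h 10 min; less 15 min break → 8 h 55 min
Total: 6 h 11 min + 5 h 59 min + 8 h 14 min + 4 h 23 min + 6 h 53 min + 8 h 55 min = 40 h 35 min.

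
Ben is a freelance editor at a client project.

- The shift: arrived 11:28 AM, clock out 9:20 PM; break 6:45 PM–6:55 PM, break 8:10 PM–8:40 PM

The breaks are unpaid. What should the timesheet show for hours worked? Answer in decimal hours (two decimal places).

9.20 hours

The shift: 11:28 AM–9:20 PM = 9 h 52 min; less 40 min break → 9 h 12 min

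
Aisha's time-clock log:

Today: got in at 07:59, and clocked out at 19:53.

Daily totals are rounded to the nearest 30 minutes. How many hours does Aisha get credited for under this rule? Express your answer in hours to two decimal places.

Today: 07:59–19:53 = 11 h 54 min → rounds to 12 h 0 min

12.00 hours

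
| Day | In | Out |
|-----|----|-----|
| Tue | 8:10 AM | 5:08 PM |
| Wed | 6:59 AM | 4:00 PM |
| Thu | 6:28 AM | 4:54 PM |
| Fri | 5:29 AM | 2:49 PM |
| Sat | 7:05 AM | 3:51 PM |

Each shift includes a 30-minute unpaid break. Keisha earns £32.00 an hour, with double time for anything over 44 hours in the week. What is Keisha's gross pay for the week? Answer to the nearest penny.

£1409.07

Tue: 8:10 AM–5:08 PM = 8 h 58 min; less 30 min break → 8 h 28 min
Wed: 6:59 AM–4:00 PM = 9 h 1 min; less 30 min break → 8 h 31 min
Thu: 6:28 AM–4:54 PM = 10 h 26 min; less 30 min break → 9 h 56 min
Fri: 5:29 AM–2:49 PM = 9 h 20 min; less 30 min break → 8 h 50 min
Sat: 7:05 AM–3:51 PM = 8 h 46 min; less 30 min break → 8 h 16 min
Total worked: 44 h 1 min = 2641 min.
Regular 44 h 0 min = 2640 min at £32.00/h; overtime 0 h 1 min = 1 min at £64.00/h.
Pay = (2640 × £32.00 + 1 × £64.00) ÷ 60 = £1409.07.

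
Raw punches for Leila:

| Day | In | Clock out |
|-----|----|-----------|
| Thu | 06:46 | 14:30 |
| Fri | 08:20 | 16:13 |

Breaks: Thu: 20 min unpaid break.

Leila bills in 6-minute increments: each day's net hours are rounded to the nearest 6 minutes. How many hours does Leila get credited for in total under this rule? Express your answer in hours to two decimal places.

15.30 hours

Thu: 06:46–14:30 = 7 h 44 min − 20 min = 7 h 24 min → rounds to 7 h 24 min
Fri: 08:20–16:13 = 7 h 53 min → rounds to 7 h 54 min
Total credited: 15 h 18 min.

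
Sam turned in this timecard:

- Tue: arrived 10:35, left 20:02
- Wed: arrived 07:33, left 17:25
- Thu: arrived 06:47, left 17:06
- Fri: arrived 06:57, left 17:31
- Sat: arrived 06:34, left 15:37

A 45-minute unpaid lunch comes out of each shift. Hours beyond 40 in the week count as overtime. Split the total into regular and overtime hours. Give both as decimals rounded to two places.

Tue: 10:35–20:02 = 9 h 27 min; less 45 min break → 8 h 42 min
Wed: 07:33–17:25 = 9 h 52 min; less 45 min break → 9 h 7 min
Thu: 06:47–17:06 = 10 h 19 min; less 45 min break → 9 h 34 min
Fri: 06:57–17:31 = 10 h 34 min; less 45 min break → 9 h 49 min
Sat: 06:34–15:37 = 9 h 3 min; less 45 min break → 8 h 18 min
Total worked: 45 h 30 min = 45.50 h.
Threshold 40 h → overtime 5 h 30 min, regular 40 h 0 min.

Regular 40.00 hours, overtime 5.50 hours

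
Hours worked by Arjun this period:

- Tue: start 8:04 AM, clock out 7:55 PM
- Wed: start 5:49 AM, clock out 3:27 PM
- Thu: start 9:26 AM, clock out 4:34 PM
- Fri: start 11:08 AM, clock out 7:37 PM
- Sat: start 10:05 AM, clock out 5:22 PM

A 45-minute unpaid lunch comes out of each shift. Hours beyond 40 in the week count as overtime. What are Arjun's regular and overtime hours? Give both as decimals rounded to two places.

Regular 40.00 hours, overtime 0.63 hours

Tue: 8:04 AM–7:55 PM = 11 h 51 min; less 45 min break → 11 h 6 min
Wed: 5:49 AM–3:27 PM = 9 h 38 min; less 45 min break → 8 h 53 min
Thu: 9:26 AM–4:34 PM = 7 h 8 min; less 45 min break → 6 h 23 min
Fri: 11:08 AM–7:37 PM = 8 h 29 min; less 45 min break → 7 h 44 min
Sat: 10:05 AM–5:22 PM = 7 h 17 min; less 45 min break → 6 h 32 min
Total worked: 40 h 38 min = 40.63 h.
Threshold 40 h → overtime 0 h 38 min, regular 40 h 0 min.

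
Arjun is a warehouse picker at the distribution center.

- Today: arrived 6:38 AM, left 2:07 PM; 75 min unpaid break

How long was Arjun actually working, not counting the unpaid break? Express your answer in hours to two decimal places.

Today: 6:38 AM–2:07 PM = 7 h 29 min; less 75 min break → 6 h 14 min

6.23 hours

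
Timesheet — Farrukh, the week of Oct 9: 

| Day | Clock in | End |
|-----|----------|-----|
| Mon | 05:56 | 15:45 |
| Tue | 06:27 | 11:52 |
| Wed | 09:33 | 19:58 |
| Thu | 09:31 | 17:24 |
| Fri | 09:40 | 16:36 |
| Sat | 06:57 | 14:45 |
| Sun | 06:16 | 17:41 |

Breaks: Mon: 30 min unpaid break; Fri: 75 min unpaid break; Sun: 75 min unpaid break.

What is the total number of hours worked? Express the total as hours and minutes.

56 h 41 min

Mon: 05:56–15:45 = 9 h 49 min; less 30 min break → 9 h 19 min
Tue: 06:27–11:52 = 5 h 25 min
Wed: 09:33–19:58 = 10 h 25 min
Thu: 09:31–17:24 = 7 h 53 min
Fri: 09:40–16:36 = 6 h 56 min; less 75 min break → 5 h 41 min
Sat: 06:57–14:45 = 7 h 48 min
Sun: 06:16–17:41 = 11 h 25 min; less 75 min break → 10 h 10 min
Total: 9 h 19 min + 5 h 25 min + 10 h 25 min + 7 h 53 min + 5 h 41 min + 7 h 48 min + 10 h 10 min = 56 h 41 min.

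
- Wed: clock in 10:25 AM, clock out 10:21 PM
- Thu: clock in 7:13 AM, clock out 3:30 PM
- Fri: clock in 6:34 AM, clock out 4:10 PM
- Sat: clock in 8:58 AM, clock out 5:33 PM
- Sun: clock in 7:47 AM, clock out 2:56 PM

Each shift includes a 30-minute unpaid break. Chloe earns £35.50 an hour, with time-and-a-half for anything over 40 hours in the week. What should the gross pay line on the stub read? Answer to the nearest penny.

£1582.41

Wed: 10:25 AM–10:21 PM = 11 h 56 min; less 30 min break → 11 h 26 min
Thu: 7:13 AM–3:30 PM = 8 h 17 min; less 30 min break → 7 h 47 min
Fri: 6:34 AM–4:10 PM = 9 h 36 min; less 30 min break → 9 h 6 min
Sat: 8:58 AM–5:33 PM = 8 h 35 min; less 30 min break → 8 h 5 min
Sun: 7:47 AM–2:56 PM = 7 h 9 min; less 30 min break → 6 h 39 min
Total worked: 43 h 3 min = 2583 min.
Regular 40 h 0 min = 2400 min at £35.50/h; overtime 3 h 3 min = 183 min at £53.25/h.
Pay = (2400 × £35.50 + 183 × £53.25) ÷ 60 = £1582.41.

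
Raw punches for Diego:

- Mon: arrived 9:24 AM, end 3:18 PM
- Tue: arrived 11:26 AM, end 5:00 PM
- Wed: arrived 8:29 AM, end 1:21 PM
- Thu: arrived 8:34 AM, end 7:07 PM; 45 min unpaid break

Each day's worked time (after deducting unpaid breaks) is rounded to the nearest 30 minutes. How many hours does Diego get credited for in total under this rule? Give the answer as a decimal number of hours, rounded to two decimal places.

Mon: 9:24 AM–3:18 PM = 5 h 54 min → rounds to 6 h 0 min
Tue: 11:26 AM–5:00 PM = 5 h 34 min → rounds to 5 h 30 min
Wed: 8:29 AM–1:21 PM = 4 h 52 min → rounds to 5 h 0 min
Thu: 8:34 AM–7:07 PM = 10 h 33 min − 45 min = 9 h 48 min → rounds to 10 h 0 min
Total credited: 26 h 30 min.

26.50 hours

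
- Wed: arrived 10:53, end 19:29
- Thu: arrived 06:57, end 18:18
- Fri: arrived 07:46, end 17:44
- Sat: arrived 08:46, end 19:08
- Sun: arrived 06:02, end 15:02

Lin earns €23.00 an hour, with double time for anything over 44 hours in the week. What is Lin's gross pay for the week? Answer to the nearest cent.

Wed: 10:53–19:29 = 8 h 36 min
Thu: 06:57–18:18 = 11 h 21 min
Fri: 07:46–17:44 = 9 h 58 min
Sat: 08:46–19:08 = 10 h 22 min
Sun: 06:02–15:02 = 9 h 0 min
Total worked: 49 h 17 min = 2957 min.
Regular 44 h 0 min = 2640 min at €23.00/h; overtime 5 h 17 min = 317 min at €46.00/h.
Pay = (2640 × €23.00 + 317 × €46.00) ÷ 60 = €1255.03.

€1255.03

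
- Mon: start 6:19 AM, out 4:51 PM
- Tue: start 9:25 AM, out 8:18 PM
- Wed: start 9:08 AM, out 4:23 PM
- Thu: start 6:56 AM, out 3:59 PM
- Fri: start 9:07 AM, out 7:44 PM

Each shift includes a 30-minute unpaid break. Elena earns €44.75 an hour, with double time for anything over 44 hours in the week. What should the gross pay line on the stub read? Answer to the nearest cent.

Mon: 6:19 AM–4:51 PM = 10 h 32 min; less 30 min break → 10 h 2 min
Tue: 9:25 AM–8:18 PM = 10 h 53 min; less 30 min break → 10 h 23 min
Wed: 9:08 AM–4:23 PM = 7 h 15 min; less 30 min break → 6 h 45 min
Thu: 6:56 AM–3:59 PM = 9 h 3 min; less 30 min break → 8 h 33 min
Fri: 9:07 AM–7:44 PM = 10 h 37 min; less 30 min break → 10 h 7 min
Total worked: 45 h 50 min = 2750 min.
Regular 44 h 0 min = 2640 min at €44.75/h; overtime 1 h 50 min = 110 min at €89.50/h.
Pay = (2640 × €44.75 + 110 × €89.50) ÷ 60 = €2133.08.

€2133.08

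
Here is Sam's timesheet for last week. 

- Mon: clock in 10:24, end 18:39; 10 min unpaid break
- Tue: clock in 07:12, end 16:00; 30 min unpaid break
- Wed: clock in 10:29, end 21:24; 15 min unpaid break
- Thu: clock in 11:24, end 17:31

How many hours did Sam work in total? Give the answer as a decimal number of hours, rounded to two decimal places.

Mon: 10:24–18:39 = 8 h 15 min; less 10 min break → 8 h 5 min
Tue: 07:12–16:00 = 8 h 48 min; less 30 min break → 8 h 18 min
Wed: 10:29–21:24 = 10 h 55 min; less 15 min break → 10 h 40 min
Thu: 11:24–17:31 = 6 h 7 min
Total: 8 h 5 min + 8 h 18 min + 10 h 40 min + 6 h 7 min = 33 h 10 min.

33.17 hours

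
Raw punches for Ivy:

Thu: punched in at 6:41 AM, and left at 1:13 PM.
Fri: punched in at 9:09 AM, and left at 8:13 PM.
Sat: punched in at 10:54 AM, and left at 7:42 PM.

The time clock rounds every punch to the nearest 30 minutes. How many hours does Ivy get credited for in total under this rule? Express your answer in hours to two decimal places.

Thu: in 6:41 AM→6:30 AM, out 1:13 PM→1:00 PM; 6 h 30 min
Fri: in 9:09 AM→9:00 AM, out 8:13 PM→8:00 PM; 11 h 0 min
Sat: in 10:54 AM→11:00 AM, out 7:42 PM→7:30 PM; 8 h 30 min
Total credited: 26 h 0 min.

26.00 hours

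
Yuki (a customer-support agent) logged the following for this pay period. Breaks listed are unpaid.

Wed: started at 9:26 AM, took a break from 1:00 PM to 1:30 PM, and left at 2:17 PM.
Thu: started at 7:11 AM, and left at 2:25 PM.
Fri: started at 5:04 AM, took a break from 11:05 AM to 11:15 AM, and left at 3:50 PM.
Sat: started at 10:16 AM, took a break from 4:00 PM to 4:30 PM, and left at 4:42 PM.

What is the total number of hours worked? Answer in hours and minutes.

Wed: 9:26 AM–2:17 PM = 4 h 51 min; less 30 min break → 4 h 21 min
Thu: 7:11 AM–2:25 PM = 7 h 14 min
Fri: 5:04 AM–3:50 PM = 10 h 46 min; less 10 min break → 10 h 36 min
Sat: 10:16 AM–4:42 PM = 6 h 26 min; less 30 min break → 5 h 56 min
Total: 4 h 21 min + 7 h 14 min + 10 h 36 min + 5 h 56 min = 28 h 7 min.

28 h 7 min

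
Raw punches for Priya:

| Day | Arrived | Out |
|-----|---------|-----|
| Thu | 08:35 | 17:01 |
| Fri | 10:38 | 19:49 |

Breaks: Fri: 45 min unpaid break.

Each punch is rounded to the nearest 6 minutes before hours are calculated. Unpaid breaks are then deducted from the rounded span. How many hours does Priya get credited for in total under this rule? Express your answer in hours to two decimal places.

16.85 hours

Thu: in 08:35→08:36, out 17:01→17:00; 8 h 24 min
Fri: in 10:38→10:36, out 19:49→19:48; 9 h 12 min − 45 min = 8 h 27 min
Total credited: 16 h 51 min.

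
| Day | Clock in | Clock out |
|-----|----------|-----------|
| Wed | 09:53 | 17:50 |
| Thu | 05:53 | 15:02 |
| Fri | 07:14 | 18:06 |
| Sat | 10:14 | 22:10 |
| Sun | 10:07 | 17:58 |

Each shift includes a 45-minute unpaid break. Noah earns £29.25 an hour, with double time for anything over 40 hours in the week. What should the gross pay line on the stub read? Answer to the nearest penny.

£1404.00

Wed: 09:53–17:50 = 7 h 57 min; less 45 min break → 7 h 12 min
Thu: 05:53–15:02 = 9 h 9 min; less 45 min break → 8 h 24 min
Fri: 07:14–18:06 = 10 h 52 min; less 45 min break → 10 h 7 min
Sat: 10:14–22:10 = 11 h 56 min; less 45 min break → 11 h 11 min
Sun: 10:07–17:58 = 7 h 51 min; less 45 min break → 7 h 6 min
Total worked: 44 h 0 min = 2640 min.
Regular 40 h 0 min = 2400 min at £29.25/h; overtime 4 h 0 min = 240 min at £58.50/h.
Pay = (2400 × £29.25 + 240 × £58.50) ÷ 60 = £1404.00.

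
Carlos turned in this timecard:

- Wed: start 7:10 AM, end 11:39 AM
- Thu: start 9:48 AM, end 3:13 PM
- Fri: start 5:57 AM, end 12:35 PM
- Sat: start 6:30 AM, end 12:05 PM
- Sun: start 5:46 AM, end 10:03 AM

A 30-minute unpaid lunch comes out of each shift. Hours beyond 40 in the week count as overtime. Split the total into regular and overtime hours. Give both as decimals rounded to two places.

Regular 23.90 hours, overtime 0.00 hours

Wed: 7:10 AM–11:39 AM = 4 h 29 min; less 30 min break → 3 h 59 min
Thu: 9:48 AM–3:13 PM = 5 h 25 min; less 30 min break → 4 h 55 min
Fri: 5:57 AM–12:35 PM = 6 h 38 min; less 30 min break → 6 h 8 min
Sat: 6:30 AM–12:05 PM = 5 h 35 min; less 30 min break → 5 h 5 min
Sun: 5:46 AM–10:03 AM = 4 h 17 min; less 30 min break → 3 h 47 min
Total worked: 23 h 54 min = 23.90 h.
Threshold 40 h → overtime 0 h 0 min, regular 23 h 54 min.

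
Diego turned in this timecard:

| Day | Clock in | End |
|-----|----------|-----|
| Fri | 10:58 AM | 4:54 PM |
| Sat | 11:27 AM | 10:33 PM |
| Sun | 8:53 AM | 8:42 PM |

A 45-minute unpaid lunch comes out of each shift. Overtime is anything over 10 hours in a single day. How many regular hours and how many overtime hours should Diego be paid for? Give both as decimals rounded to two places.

Fri: 10:58 AM–4:54 PM = 5 h 56 min; less 45 min break → 5 h 11 min
Sat: 11:27 AM–10:33 PM = 11 h 6 min; less 45 min break → 10 h 21 min
Sun: 8:53 AM–8:42 PM = 11 h 49 min; less 45 min break → 11 h 4 min
Fri reg 5 h 11 min / OT 0 h 0 min; Sat reg 10 h 0 min / OT 0 h 21 min; Sun reg 10 h 0 min / OT 1 h 4 min.
Totals: regular 25 h 11 min, overtime 1 h 25 min.

Regular 25.18 hours, overtime 1.42 hours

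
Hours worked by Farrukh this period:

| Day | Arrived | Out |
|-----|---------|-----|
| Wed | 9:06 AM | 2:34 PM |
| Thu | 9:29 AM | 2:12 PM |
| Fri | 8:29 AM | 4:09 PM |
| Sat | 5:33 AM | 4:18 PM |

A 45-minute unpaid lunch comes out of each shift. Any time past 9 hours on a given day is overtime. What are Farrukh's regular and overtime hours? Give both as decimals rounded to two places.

Wed: 9:06 AM–2:34 PM = 5 h 28 min; less 45 min break → 4 h 43 min
Thu: 9:29 AM–2:12 PM = 4 h 43 min; less 45 min break → 3 h 58 min
Fri: 8:29 AM–4:09 PM = 7 h 40 min; less 45 min break → 6 h 55 min
Sat: 5:33 AM–4:18 PM = 10 h 45 min; less 45 min break → 10 h 0 min
Wed reg 4 h 43 min / OT 0 h 0 min; Thu reg 3 h 58 min / OT 0 h 0 min; Fri reg 6 h 55 min / OT 0 h 0 min; Sat reg 9 h 0 min / OT 1 h 0 min.
Totals: regular 24 h 36 min, overtime 1 h 0 min.

Regular 24.60 hours, overtime 1.00 hours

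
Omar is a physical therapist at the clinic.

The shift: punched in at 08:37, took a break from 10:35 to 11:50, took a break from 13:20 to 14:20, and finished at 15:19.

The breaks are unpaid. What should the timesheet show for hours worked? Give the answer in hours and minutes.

The shift: 08:37–15:19 = 6 h 42 min; less 135 min break → 4 h 27 min

4 h 27 min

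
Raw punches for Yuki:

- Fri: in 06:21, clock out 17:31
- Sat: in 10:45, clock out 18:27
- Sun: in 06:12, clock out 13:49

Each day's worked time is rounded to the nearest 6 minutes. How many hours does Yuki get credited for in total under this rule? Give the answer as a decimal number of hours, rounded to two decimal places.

26.50 hours

Fri: 06:21–17:31 = 11 h 10 min → rounds to 11 h 12 min
Sat: 10:45–18:27 = 7 h 42 min → rounds to 7 h 42 min
Sun: 06:12–13:49 = 7 h 37 min → rounds to 7 h 36 min
Total credited: 26 h 30 min.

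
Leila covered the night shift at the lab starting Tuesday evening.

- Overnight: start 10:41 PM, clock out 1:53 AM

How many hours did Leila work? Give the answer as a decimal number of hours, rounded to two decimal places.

3.20 hours

Overnight: 10:41 PM → midnight = 1 h 19 min; midnight → 1:53 AM = 1 h 53 min; span 3 h 12 min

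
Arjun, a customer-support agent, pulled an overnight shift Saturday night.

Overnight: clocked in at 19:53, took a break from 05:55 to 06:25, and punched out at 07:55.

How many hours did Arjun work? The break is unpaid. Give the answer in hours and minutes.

11 h 32 min

Overnight: 19:53 → midnight = 4 h 7 min; midnight → 07:55 = 7 h 55 min; span 12 h 2 min; less 30 min break → 11 h 32 min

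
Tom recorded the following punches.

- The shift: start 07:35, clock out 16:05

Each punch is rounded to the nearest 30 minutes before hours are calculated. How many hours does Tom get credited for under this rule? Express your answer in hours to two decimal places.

The shift: in 07:35→07:30, out 16:05→16:00; 8 h 30 min

8.50 hours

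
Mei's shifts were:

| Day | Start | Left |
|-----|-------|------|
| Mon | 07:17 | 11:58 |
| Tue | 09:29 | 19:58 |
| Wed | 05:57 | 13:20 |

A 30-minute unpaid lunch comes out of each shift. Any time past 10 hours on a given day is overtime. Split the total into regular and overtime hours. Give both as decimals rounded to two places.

Regular 21.05 hours, overtime 0.00 hours

Mon: 07:17–11:58 = 4 h 41 min; less 30 min break → 4 h 11 min
Tue: 09:29–19:58 = 10 h 29 min; less 30 min break → 9 h 59 min
Wed: 05:57–13:20 = 7 h 23 min; less 30 min break → 6 h 53 min
Mon reg 4 h 11 min / OT 0 h 0 min; Tue reg 9 h 59 min / OT 0 h 0 min; Wed reg 6 h 53 min / OT 0 h 0 min.
Totals: regular 21 h 3 min, overtime 0 h 0 min.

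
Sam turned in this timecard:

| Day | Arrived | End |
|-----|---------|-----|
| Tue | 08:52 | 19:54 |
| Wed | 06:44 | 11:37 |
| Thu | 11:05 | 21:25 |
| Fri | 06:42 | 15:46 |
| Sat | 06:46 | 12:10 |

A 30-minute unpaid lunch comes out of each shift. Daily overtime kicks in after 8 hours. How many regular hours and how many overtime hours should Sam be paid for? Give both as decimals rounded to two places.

Tue: 08:52–19:54 = 11 h 2 min; less 30 min break → 10 h 32 min
Wed: 06:44–11:37 = 4 h 53 min; less 30 min break → 4 h 23 min
Thu: 11:05–21:25 = 10 h 20 min; less 30 min break → 9 h 50 min
Fri: 06:42–15:46 = 9 h 4 min; less 30 min break → 8 h 34 min
Sat: 06:46–12:10 = 5 h 24 min; less 30 min break → 4 h 54 min
Tue reg 8 h 0 min / OT 2 h 32 min; Wed reg 4 h 23 min / OT 0 h 0 min; Thu reg 8 h 0 min / OT 1 h 50 min; Fri reg 8 h 0 min / OT 0 h 34 min; Sat reg 4 h 54 min / OT 0 h 0 min.
Totals: regular 33 h 17 min, overtime 4 h 56 min.

Regular 33.28 hours, overtime 4.93 hours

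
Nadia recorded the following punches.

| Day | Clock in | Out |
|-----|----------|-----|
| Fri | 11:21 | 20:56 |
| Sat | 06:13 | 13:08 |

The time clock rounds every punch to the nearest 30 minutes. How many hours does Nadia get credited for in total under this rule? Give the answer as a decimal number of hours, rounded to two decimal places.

16.50 hours

Fri: in 11:21→11:30, out 20:56→21:00; 9 h 30 min
Sat: in 06:13→06:00, out 13:08→13:00; 7 h 0 min
Total credited: 16 h 30 min.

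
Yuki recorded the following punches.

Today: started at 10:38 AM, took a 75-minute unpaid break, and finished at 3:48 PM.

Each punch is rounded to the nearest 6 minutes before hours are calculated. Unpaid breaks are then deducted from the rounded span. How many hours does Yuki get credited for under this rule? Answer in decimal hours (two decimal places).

3.95 hours

Today: in 10:38 AM→10:36 AM, out 3:48 PM→3:48 PM; 5 h 12 min − 75 min = 3 h 57 min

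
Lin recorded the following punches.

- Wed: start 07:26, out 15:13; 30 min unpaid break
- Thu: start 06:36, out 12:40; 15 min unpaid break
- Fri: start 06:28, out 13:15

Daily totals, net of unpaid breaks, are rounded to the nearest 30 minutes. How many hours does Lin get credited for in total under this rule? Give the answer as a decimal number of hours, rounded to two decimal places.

Wed: 07:26–15:13 = 7 h 47 min − 30 min = 7 h 17 min → rounds to 7 h 30 min
Thu: 06:36–12:40 = 6 h 4 min − 15 min = 5 h 49 min → rounds to 6 h 0 min
Fri: 06:28–13:15 = 6 h 47 min → rounds to 7 h 0 min
Total credited: 20 h 30 min.

20.50 hours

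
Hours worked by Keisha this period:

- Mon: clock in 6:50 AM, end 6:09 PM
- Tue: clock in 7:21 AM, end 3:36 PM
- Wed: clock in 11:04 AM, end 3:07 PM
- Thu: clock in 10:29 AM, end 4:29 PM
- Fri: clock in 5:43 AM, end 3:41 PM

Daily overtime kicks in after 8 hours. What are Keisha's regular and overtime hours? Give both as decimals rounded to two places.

Regular 34.05 hours, overtime 5.53 hours

Mon: 6:50 AM–6:09 PM = 11 h 19 min
Tue: 7:21 AM–3:36 PM = 8 h 15 min
Wed: 11:04 AM–3:07 PM = 4 h 3 min
Thu: 10:29 AM–4:29 PM = 6 h 0 min
Fri: 5:43 AM–3:41 PM = 9 h 58 min
Mon reg 8 h 0 min / OT 3 h 19 min; Tue reg 8 h 0 min / OT 0 h 15 min; Wed reg 4 h 3 min / OT 0 h 0 min; Thu reg 6 h 0 min / OT 0 h 0 min; Fri reg 8 h 0 min / OT 1 h 58 min.
Totals: regular 34 h 3 min, overtime 5 h 32 min.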